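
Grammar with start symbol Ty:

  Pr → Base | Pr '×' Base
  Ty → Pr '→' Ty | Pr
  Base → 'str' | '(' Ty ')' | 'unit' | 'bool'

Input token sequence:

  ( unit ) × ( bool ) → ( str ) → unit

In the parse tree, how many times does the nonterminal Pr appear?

[Ty [Pr [Pr [Base ( [Ty [Pr [Base unit]]] )]] × [Base ( [Ty [Pr [Base bool]]] )]] → [Ty [Pr [Base ( [Ty [Pr [Base str]]] )]] → [Ty [Pr [Base unit]]]]]

7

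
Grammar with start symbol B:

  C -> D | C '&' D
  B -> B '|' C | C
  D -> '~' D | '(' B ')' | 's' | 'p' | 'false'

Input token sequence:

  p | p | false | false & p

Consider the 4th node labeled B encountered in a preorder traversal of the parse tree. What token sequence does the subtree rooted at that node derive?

[B [B [B [B [C [D p]]] | [C [D p]]] | [C [D false]]] | [C [C [D false]] & [D p]]]

p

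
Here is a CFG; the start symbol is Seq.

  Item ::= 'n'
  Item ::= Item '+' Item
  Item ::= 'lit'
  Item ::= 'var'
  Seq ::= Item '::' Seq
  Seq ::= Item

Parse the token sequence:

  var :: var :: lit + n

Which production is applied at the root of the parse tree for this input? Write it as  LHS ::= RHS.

[Seq [Item var] :: [Seq [Item var] :: [Seq [Item [Item lit] + [Item n]]]]]

Seq ::= Item '::' Seq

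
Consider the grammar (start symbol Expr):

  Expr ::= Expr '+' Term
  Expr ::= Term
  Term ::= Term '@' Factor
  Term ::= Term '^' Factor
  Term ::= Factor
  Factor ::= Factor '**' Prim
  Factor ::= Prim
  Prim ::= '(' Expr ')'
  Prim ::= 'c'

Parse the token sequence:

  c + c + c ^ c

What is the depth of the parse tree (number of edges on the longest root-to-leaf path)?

6

[Expr [Expr [Expr [Term [Factor [Prim c]]]] + [Term [Factor [Prim c]]]] + [Term [Term [Factor [Prim c]]] ^ [Factor [Prim c]]]]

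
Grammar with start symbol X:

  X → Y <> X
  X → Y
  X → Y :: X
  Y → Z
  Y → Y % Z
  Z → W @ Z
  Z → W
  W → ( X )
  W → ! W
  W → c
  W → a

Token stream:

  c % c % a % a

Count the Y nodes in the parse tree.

[X [Y [Y [Y [Y [Z [W c]]] % [Z [W c]]] % [Z [W a]]] % [Z [W a]]]]

4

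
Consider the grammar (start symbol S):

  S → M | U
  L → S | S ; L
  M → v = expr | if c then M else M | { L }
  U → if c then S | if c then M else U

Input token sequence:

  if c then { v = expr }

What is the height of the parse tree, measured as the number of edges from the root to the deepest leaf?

[S [U if c then [S [M { [L [S [M v = expr]]] }]]]]

7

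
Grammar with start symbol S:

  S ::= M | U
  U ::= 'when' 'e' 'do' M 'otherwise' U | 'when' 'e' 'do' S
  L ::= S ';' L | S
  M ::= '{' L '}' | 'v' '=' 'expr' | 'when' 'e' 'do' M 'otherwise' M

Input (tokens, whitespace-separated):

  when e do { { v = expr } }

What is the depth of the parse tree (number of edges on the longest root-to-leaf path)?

[S [U when e do [S [M { [L [S [M { [L [S [M v = expr]]] }]]] }]]]]

10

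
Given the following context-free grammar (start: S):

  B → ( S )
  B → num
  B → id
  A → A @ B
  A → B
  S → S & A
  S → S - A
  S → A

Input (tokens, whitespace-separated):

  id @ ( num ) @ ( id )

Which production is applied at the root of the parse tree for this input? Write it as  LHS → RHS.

[S [A [A [A [B id]] @ [B ( [S [A [B num]]] )]] @ [B ( [S [A [B id]]] )]]]

S → A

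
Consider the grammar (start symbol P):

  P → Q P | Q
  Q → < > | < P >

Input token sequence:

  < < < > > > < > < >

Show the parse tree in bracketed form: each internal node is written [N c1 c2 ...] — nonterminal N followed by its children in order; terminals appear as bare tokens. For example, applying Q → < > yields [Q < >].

[P [Q < [P [Q < [P [Q < >]] >]] >] [P [Q < >] [P [Q < >]]]]

P
Q P
< P > P
< Q > P
< < P > > P
< < Q > > P
< < < > > > P
< < < > > > Q P
< < < > > > < > P
< < < > > > < > Q
< < < > > > < > < >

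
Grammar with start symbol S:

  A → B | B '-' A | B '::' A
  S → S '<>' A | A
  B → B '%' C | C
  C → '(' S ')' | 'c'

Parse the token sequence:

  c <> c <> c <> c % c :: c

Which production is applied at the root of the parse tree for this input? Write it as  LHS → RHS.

S → S '<>' A

[S [S [S [S [A [B [C c]]]] <> [A [B [C c]]]] <> [A [B [C c]]]] <> [A [B [B [C c]] % [C c]] :: [A [B [C c]]]]]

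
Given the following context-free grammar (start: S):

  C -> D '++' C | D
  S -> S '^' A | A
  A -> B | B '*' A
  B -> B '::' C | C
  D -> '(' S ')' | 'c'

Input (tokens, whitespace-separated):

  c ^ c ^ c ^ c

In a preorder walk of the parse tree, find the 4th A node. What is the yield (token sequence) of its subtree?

c

[S [S [S [S [A [B [C [D c]]]]] ^ [A [B [C [D c]]]]] ^ [A [B [C [D c]]]]] ^ [A [B [C [D c]]]]]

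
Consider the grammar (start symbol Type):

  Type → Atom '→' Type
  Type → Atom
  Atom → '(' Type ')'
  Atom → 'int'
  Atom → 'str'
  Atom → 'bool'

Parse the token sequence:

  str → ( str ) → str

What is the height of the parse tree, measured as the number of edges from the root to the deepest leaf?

[Type [Atom str] → [Type [Atom ( [Type [Atom str]] )] → [Type [Atom str]]]]

5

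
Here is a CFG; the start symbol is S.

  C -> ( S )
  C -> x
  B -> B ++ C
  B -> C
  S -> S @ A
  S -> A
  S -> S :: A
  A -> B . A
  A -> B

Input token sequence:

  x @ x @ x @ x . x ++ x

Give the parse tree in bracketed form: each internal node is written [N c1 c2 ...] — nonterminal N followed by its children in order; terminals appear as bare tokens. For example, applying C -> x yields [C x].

[S [S [S [S [A [B [C x]]]] @ [A [B [C x]]]] @ [A [B [C x]]]] @ [A [B [C x]] . [A [B [B [C x]] ++ [C x]]]]]

S
S @ A
S @ A @ A
S @ A @ A @ A
A @ A @ A @ A
B @ A @ A @ A
C @ A @ A @ A
x @ A @ A @ A
x @ B @ A @ A
x @ C @ A @ A
x @ x @ A @ A
x @ x @ B @ A
x @ x @ C @ A
x @ x @ x @ A
x @ x @ x @ B . A
x @ x @ x @ C . A
x @ x @ x @ x . A
x @ x @ x @ x . B
x @ x @ x @ x . B ++ C
x @ x @ x @ x . C ++ C
x @ x @ x @ x . x ++ C
x @ x @ x @ x . x ++ x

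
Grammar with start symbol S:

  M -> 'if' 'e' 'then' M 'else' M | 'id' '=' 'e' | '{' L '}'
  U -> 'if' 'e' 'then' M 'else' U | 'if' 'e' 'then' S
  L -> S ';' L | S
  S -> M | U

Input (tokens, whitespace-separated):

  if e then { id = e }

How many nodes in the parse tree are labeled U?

[S [U if e then [S [M { [L [S [M id = e]]] }]]]]

1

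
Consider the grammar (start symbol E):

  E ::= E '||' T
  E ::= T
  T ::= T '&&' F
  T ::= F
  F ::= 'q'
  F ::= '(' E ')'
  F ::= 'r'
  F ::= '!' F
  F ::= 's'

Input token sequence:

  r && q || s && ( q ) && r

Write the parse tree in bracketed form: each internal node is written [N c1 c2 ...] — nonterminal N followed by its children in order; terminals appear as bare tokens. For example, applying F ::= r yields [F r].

E
E || T
T || T
T && F || T
F && F || T
r && F || T
r && q || T
r && q || T && F
r && q || T && F && F
r && q || F && F && F
r && q || s && F && F
r && q || s && ( E ) && F
r && q || s && ( T ) && F
r && q || s && ( F ) && F
r && q || s && ( q ) && F
r && q || s && ( q ) && r

[E [E [T [T [F r]] && [F q]]] || [T [T [T [F s]] && [F ( [E [T [F q]]] )]] && [F r]]]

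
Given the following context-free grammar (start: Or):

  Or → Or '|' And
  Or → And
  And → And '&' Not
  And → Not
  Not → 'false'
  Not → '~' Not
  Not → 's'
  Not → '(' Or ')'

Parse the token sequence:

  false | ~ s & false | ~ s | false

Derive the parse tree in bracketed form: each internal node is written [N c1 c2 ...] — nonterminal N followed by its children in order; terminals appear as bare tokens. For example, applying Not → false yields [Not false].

Or
Or | And
Or | And | And
Or | And | And | And
And | And | And | And
Not | And | And | And
false | And | And | And
false | And & Not | And | And
false | Not & Not | And | And
false | ~ Not & Not | And | And
false | ~ s & Not | And | And
false | ~ s & false | And | And
false | ~ s & false | Not | And
false | ~ s & false | ~ Not | And
false | ~ s & false | ~ s | And
false | ~ s & false | ~ s | Not
false | ~ s & false | ~ s | false

[Or [Or [Or [Or [And [Not false]]] | [And [And [Not ~ [Not s]]] & [Not false]]] | [And [Not ~ [Not s]]]] | [And [Not false]]]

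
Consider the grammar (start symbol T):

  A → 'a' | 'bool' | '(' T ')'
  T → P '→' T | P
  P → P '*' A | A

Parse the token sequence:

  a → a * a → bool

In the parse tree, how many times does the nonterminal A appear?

[T [P [A a]] → [T [P [P [A a]] * [A a]] → [T [P [A bool]]]]]

4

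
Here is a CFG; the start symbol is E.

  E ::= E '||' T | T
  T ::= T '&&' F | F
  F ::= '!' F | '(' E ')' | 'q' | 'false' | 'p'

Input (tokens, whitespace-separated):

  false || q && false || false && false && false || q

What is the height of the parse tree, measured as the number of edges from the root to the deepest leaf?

[E [E [E [E [T [F false]]] || [T [T [F q]] && [F false]]] || [T [T [T [F false]] && [F false]] && [F false]]] || [T [F q]]]

6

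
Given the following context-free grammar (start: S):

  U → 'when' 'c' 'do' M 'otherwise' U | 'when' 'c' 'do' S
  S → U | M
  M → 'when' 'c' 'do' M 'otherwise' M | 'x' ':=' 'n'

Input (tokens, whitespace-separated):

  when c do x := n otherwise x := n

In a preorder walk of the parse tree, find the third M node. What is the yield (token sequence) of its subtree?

[S [M when c do [M x := n] otherwise [M x := n]]]

x := n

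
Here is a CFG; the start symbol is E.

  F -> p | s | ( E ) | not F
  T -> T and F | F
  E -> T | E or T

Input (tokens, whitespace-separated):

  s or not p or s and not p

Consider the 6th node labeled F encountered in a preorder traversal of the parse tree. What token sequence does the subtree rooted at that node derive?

p

[E [E [E [T [F s]]] or [T [F not [F p]]]] or [T [T [F s]] and [F not [F p]]]]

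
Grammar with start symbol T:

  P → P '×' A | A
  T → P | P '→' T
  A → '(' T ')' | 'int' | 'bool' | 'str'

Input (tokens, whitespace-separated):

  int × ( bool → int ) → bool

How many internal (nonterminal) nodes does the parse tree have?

14

[T [P [P [A int]] × [A ( [T [P [A bool]] → [T [P [A int]]]] )]] → [T [P [A bool]]]]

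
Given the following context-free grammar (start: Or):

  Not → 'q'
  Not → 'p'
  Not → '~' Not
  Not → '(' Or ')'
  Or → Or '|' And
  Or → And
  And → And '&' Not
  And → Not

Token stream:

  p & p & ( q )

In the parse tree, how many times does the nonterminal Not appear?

4

[Or [And [And [And [Not p]] & [Not p]] & [Not ( [Or [And [Not q]]] )]]]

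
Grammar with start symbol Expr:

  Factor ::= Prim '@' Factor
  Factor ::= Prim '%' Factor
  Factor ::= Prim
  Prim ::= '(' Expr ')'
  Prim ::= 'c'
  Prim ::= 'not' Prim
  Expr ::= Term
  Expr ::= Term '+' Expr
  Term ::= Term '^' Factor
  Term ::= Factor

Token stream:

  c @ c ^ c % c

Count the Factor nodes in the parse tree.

[Expr [Term [Term [Factor [Prim c] @ [Factor [Prim c]]]] ^ [Factor [Prim c] % [Factor [Prim c]]]]]

4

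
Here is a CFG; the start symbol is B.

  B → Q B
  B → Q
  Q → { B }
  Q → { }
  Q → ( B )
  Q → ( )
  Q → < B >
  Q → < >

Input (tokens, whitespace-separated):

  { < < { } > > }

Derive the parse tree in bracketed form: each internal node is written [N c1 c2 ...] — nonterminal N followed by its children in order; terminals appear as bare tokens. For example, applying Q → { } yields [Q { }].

B
Q
{ B }
{ Q }
{ < B > }
{ < Q > }
{ < < B > > }
{ < < Q > > }
{ < < { } > > }

[B [Q { [B [Q < [B [Q < [B [Q { }]] >]] >]] }]]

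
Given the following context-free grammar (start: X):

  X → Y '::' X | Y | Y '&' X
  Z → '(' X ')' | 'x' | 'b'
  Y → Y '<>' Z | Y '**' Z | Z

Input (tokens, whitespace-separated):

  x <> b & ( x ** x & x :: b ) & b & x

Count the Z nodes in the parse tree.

[X [Y [Y [Z x]] <> [Z b]] & [X [Y [Z ( [X [Y [Y [Z x]] ** [Z x]] & [X [Y [Z x]] :: [X [Y [Z b]]]]] )]] & [X [Y [Z b]] & [X [Y [Z x]]]]]]

9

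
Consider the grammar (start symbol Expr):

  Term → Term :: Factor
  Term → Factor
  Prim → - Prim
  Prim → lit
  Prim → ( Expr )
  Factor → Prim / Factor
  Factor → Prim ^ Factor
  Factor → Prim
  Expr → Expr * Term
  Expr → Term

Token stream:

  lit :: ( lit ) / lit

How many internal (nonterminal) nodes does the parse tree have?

13

[Expr [Term [Term [Factor [Prim lit]]] :: [Factor [Prim ( [Expr [Term [Factor [Prim lit]]]] )] / [Factor [Prim lit]]]]]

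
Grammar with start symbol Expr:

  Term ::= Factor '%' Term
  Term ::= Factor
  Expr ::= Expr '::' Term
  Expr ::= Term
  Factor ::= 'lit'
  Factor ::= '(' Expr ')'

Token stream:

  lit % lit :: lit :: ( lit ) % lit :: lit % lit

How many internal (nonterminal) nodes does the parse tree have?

21

[Expr [Expr [Expr [Expr [Term [Factor lit] % [Term [Factor lit]]]] :: [Term [Factor lit]]] :: [Term [Factor ( [Expr [Term [Factor lit]]] )] % [Term [Factor lit]]]] :: [Term [Factor lit] % [Term [Factor lit]]]]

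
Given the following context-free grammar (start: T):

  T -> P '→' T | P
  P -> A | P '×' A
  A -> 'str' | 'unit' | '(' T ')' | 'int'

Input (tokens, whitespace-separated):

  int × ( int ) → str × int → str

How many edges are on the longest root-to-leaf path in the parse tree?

6

[T [P [P [A int]] × [A ( [T [P [A int]]] )]] → [T [P [P [A str]] × [A int]] → [T [P [A str]]]]]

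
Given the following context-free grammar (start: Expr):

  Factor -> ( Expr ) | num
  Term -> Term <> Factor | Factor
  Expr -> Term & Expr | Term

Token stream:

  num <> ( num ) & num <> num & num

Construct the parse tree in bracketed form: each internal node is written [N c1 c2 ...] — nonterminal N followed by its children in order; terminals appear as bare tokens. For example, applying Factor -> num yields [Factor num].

Expr
Term & Expr
Term <> Factor & Expr
Factor <> Factor & Expr
num <> Factor & Expr
num <> ( Expr ) & Expr
num <> ( Term ) & Expr
num <> ( Factor ) & Expr
num <> ( num ) & Expr
num <> ( num ) & Term & Expr
num <> ( num ) & Term <> Factor & Expr
num <> ( num ) & Factor <> Factor & Expr
num <> ( num ) & num <> Factor & Expr
num <> ( num ) & num <> num & Expr
num <> ( num ) & num <> num & Term
num <> ( num ) & num <> num & Factor
num <> ( num ) & num <> num & num

[Expr [Term [Term [Factor num]] <> [Factor ( [Expr [Term [Factor num]]] )]] & [Expr [Term [Term [Factor num]] <> [Factor num]] & [Expr [Term [Factor num]]]]]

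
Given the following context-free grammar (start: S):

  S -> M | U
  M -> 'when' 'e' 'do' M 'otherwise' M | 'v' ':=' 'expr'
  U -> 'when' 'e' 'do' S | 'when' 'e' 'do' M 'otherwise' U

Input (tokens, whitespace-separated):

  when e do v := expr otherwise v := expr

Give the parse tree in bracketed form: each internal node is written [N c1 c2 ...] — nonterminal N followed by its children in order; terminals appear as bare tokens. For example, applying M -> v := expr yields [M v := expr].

S
M
when e do M otherwise M
when e do v := expr otherwise M
when e do v := expr otherwise v := expr

[S [M when e do [M v := expr] otherwise [M v := expr]]]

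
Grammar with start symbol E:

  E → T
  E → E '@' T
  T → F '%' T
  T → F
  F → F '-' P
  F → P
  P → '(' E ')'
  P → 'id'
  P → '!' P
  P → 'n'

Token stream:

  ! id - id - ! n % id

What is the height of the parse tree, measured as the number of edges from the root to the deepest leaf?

7

[E [T [F [F [F [P ! [P id]]] - [P id]] - [P ! [P n]]] % [T [F [P id]]]]]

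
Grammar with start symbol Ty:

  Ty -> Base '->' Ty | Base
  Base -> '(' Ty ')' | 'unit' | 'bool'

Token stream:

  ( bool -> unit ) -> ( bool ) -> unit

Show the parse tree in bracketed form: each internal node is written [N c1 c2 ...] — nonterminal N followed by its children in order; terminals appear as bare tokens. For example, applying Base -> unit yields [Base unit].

Ty
Base -> Ty
( Ty ) -> Ty
( Base -> Ty ) -> Ty
( bool -> Ty ) -> Ty
( bool -> Base ) -> Ty
( bool -> unit ) -> Ty
( bool -> unit ) -> Base -> Ty
( bool -> unit ) -> ( Ty ) -> Ty
( bool -> unit ) -> ( Base ) -> Ty
( bool -> unit ) -> ( bool ) -> Ty
( bool -> unit ) -> ( bool ) -> Base
( bool -> unit ) -> ( bool ) -> unit

[Ty [Base ( [Ty [Base bool] -> [Ty [Base unit]]] )] -> [Ty [Base ( [Ty [Base bool]] )] -> [Ty [Base unit]]]]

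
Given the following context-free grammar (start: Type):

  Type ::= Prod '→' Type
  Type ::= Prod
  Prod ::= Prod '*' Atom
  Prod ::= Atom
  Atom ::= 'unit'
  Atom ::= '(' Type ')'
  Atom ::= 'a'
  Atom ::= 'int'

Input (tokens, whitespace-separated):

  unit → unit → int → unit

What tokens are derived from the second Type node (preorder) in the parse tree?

unit → int → unit

[Type [Prod [Atom unit]] → [Type [Prod [Atom unit]] → [Type [Prod [Atom int]] → [Type [Prod [Atom unit]]]]]]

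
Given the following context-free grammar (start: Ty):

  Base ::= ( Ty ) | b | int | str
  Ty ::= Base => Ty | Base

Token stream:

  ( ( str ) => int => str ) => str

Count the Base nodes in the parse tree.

[Ty [Base ( [Ty [Base ( [Ty [Base str]] )] => [Ty [Base int] => [Ty [Base str]]]] )] => [Ty [Base str]]]

6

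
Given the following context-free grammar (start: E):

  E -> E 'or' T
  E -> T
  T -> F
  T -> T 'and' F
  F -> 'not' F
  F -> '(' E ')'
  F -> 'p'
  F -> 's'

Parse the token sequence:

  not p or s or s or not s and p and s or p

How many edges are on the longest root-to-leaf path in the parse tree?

[E [E [E [E [E [T [F not [F p]]]] or [T [F s]]] or [T [F s]]] or [T [T [T [F not [F s]]] and [F p]] and [F s]]] or [T [F p]]]

8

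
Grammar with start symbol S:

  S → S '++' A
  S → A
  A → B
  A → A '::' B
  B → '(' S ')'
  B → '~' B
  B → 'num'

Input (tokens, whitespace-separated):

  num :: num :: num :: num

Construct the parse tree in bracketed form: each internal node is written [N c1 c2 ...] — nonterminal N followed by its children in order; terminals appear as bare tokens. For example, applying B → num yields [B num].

[S [A [A [A [A [B num]] :: [B num]] :: [B num]] :: [B num]]]

S
A
A :: B
A :: B :: B
A :: B :: B :: B
B :: B :: B :: B
num :: B :: B :: B
num :: num :: B :: B
num :: num :: num :: B
num :: num :: num :: num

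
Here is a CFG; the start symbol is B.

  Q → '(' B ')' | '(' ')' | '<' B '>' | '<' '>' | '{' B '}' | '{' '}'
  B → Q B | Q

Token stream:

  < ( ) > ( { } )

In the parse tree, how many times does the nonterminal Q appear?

[B [Q < [B [Q ( )]] >] [B [Q ( [B [Q { }]] )]]]

4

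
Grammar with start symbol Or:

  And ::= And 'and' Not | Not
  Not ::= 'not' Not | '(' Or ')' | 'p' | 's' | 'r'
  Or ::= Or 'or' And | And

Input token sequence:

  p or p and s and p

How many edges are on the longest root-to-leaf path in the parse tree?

5

[Or [Or [And [Not p]]] or [And [And [And [Not p]] and [Not s]] and [Not p]]]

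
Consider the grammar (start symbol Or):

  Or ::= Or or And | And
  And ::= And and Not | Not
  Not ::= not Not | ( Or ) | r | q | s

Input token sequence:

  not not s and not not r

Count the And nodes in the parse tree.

2

[Or [And [And [Not not [Not not [Not s]]]] and [Not not [Not not [Not r]]]]]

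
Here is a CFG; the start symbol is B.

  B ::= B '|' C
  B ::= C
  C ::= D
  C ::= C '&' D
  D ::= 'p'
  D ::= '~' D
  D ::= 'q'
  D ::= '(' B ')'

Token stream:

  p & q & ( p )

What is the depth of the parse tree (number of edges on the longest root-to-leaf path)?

[B [C [C [C [D p]] & [D q]] & [D ( [B [C [D p]]] )]]]

6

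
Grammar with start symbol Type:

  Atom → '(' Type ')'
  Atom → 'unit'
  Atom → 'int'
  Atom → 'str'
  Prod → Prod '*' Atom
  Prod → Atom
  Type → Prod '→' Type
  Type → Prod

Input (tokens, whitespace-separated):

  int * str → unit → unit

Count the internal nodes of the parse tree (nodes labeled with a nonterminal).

[Type [Prod [Prod [Atom int]] * [Atom str]] → [Type [Prod [Atom unit]] → [Type [Prod [Atom unit]]]]]

11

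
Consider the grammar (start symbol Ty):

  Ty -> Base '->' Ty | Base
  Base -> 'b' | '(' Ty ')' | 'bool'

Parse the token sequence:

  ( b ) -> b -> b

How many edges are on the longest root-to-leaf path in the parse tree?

4

[Ty [Base ( [Ty [Base b]] )] -> [Ty [Base b] -> [Ty [Base b]]]]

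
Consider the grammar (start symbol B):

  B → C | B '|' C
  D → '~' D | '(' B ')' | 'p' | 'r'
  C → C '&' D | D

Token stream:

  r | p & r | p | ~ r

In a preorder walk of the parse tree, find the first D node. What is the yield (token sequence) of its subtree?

[B [B [B [B [C [D r]]] | [C [C [D p]] & [D r]]] | [C [D p]]] | [C [D ~ [D r]]]]

r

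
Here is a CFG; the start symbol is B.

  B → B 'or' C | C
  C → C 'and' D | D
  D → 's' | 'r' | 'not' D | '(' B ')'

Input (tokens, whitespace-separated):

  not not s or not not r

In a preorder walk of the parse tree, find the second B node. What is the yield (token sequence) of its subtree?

[B [B [C [D not [D not [D s]]]]] or [C [D not [D not [D r]]]]]

not not s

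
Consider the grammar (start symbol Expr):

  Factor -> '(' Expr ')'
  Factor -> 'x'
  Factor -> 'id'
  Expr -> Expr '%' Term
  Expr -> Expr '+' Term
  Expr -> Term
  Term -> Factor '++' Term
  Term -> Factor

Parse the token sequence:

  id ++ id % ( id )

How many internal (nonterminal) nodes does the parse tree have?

11

[Expr [Expr [Term [Factor id] ++ [Term [Factor id]]]] % [Term [Factor ( [Expr [Term [Factor id]]] )]]]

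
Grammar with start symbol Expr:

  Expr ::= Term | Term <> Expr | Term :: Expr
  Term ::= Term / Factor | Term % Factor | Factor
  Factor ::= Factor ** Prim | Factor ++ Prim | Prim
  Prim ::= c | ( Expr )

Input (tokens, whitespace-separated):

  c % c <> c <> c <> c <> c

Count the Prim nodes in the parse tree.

6

[Expr [Term [Term [Factor [Prim c]]] % [Factor [Prim c]]] <> [Expr [Term [Factor [Prim c]]] <> [Expr [Term [Factor [Prim c]]] <> [Expr [Term [Factor [Prim c]]] <> [Expr [Term [Factor [Prim c]]]]]]]]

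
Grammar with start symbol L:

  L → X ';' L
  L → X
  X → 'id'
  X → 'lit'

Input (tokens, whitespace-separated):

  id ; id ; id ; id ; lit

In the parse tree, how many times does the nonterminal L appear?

[L [X id] ; [L [X id] ; [L [X id] ; [L [X id] ; [L [X lit]]]]]]

5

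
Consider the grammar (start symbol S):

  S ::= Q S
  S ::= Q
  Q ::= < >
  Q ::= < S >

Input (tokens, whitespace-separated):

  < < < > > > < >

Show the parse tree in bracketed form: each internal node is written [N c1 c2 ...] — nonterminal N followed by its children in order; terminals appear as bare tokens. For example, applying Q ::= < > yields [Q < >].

S
Q S
< S > S
< Q > S
< < S > > S
< < Q > > S
< < < > > > S
< < < > > > Q
< < < > > > < >

[S [Q < [S [Q < [S [Q < >]] >]] >] [S [Q < >]]]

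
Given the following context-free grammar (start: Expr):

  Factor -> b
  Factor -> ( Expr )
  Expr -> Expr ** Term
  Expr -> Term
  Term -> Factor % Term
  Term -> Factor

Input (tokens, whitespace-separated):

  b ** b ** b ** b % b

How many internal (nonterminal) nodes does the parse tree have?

[Expr [Expr [Expr [Expr [Term [Factor b]]] ** [Term [Factor b]]] ** [Term [Factor b]]] ** [Term [Factor b] % [Term [Factor b]]]]

14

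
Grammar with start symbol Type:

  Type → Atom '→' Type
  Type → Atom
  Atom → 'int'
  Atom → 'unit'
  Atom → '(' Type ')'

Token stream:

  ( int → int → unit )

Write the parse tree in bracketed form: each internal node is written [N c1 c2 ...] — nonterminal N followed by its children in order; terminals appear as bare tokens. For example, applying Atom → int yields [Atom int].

[Type [Atom ( [Type [Atom int] → [Type [Atom int] → [Type [Atom unit]]]] )]]

Type
Atom
( Type )
( Atom → Type )
( int → Type )
( int → Atom → Type )
( int → int → Type )
( int → int → Atom )
( int → int → unit )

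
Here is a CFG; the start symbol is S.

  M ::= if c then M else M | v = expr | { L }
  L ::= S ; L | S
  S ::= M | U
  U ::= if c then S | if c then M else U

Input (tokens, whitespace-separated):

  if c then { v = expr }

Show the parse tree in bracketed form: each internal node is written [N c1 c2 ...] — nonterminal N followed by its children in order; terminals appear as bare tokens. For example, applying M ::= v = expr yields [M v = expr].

[S [U if c then [S [M { [L [S [M v = expr]]] }]]]]

S
U
if c then S
if c then M
if c then { L }
if c then { S }
if c then { M }
if c then { v = expr }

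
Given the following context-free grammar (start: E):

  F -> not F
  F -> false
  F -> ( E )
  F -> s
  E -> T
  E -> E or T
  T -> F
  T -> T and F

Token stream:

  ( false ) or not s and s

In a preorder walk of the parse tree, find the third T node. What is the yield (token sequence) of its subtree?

[E [E [T [F ( [E [T [F false]]] )]]] or [T [T [F not [F s]]] and [F s]]]

not s and s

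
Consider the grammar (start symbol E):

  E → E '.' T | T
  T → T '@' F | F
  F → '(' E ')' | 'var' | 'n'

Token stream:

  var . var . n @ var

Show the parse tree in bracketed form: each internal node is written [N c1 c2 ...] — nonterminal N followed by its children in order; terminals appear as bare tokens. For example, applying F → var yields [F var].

E
E . T
E . T . T
T . T . T
F . T . T
var . T . T
var . F . T
var . var . T
var . var . T @ F
var . var . F @ F
var . var . n @ F
var . var . n @ var

[E [E [E [T [F var]]] . [T [F var]]] . [T [T [F n]] @ [F var]]]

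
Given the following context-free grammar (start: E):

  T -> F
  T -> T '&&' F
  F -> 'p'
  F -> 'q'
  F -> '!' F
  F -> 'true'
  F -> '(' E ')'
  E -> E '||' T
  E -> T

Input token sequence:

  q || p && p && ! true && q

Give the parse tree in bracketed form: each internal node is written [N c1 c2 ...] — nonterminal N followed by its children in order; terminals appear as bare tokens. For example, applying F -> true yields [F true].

E
E || T
T || T
F || T
q || T
q || T && F
q || T && F && F
q || T && F && F && F
q || F && F && F && F
q || p && F && F && F
q || p && p && F && F
q || p && p && ! F && F
q || p && p && ! true && F
q || p && p && ! true && q

[E [E [T [F q]]] || [T [T [T [T [F p]] && [F p]] && [F ! [F true]]] && [F q]]]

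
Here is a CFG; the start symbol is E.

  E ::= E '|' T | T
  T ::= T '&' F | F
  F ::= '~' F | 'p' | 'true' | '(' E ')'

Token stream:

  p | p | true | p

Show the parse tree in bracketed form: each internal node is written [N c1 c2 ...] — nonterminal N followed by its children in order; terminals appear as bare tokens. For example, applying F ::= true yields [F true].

[E [E [E [E [T [F p]]] | [T [F p]]] | [T [F true]]] | [T [F p]]]

E
E | T
E | T | T
E | T | T | T
T | T | T | T
F | T | T | T
p | T | T | T
p | F | T | T
p | p | T | T
p | p | F | T
p | p | true | T
p | p | true | F
p | p | true | p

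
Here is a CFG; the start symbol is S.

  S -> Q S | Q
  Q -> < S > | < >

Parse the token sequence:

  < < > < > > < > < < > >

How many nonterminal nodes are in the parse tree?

12

[S [Q < [S [Q < >] [S [Q < >]]] >] [S [Q < >] [S [Q < [S [Q < >]] >]]]]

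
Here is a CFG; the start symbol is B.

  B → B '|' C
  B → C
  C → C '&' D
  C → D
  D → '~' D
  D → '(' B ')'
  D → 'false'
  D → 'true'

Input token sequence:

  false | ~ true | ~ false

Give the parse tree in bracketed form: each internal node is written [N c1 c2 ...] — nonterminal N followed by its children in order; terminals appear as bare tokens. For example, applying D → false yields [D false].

B
B | C
B | C | C
C | C | C
D | C | C
false | C | C
false | D | C
false | ~ D | C
false | ~ true | C
false | ~ true | D
false | ~ true | ~ D
false | ~ true | ~ false

[B [B [B [C [D false]]] | [C [D ~ [D true]]]] | [C [D ~ [D false]]]]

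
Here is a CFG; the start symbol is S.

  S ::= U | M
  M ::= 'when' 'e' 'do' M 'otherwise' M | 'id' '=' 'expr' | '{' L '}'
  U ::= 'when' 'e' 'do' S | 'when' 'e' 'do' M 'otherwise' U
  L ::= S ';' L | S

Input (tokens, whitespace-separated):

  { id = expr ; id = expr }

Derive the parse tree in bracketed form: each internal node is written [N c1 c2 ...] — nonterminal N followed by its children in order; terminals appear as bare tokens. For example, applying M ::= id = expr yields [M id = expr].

S
M
{ L }
{ S ; L }
{ M ; L }
{ id = expr ; L }
{ id = expr ; S }
{ id = expr ; M }
{ id = expr ; id = expr }

[S [M { [L [S [M id = expr]] ; [L [S [M id = expr]]]] }]]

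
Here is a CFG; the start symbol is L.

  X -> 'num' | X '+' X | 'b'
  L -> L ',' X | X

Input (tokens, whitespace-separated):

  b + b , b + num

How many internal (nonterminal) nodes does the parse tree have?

[L [L [X [X b] + [X b]]] , [X [X b] + [X num]]]

8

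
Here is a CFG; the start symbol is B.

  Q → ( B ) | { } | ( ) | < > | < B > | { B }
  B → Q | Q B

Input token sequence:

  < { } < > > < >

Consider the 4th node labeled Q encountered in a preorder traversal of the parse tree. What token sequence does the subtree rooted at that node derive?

< >

[B [Q < [B [Q { }] [B [Q < >]]] >] [B [Q < >]]]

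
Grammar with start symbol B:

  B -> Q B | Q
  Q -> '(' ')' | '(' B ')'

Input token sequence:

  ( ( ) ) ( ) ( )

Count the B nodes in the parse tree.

[B [Q ( [B [Q ( )]] )] [B [Q ( )] [B [Q ( )]]]]

4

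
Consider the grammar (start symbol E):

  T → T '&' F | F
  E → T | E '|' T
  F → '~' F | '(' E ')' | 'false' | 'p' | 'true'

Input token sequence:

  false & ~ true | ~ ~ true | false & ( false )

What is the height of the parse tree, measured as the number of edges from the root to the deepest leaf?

[E [E [E [T [T [F false]] & [F ~ [F true]]]] | [T [F ~ [F ~ [F true]]]]] | [T [T [F false]] & [F ( [E [T [F false]]] )]]]

6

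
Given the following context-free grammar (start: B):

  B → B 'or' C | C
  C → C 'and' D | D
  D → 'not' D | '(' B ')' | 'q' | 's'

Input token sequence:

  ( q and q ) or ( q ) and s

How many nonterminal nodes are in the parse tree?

[B [B [C [D ( [B [C [C [D q]] and [D q]]] )]]] or [C [C [D ( [B [C [D q]]] )]] and [D s]]]

16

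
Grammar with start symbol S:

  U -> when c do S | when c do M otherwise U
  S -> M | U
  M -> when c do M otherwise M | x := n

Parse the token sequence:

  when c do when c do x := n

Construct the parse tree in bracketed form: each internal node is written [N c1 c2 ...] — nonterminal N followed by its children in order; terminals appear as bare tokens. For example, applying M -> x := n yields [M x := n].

S
U
when c do S
when c do U
when c do when c do S
when c do when c do M
when c do when c do x := n

[S [U when c do [S [U when c do [S [M x := n]]]]]]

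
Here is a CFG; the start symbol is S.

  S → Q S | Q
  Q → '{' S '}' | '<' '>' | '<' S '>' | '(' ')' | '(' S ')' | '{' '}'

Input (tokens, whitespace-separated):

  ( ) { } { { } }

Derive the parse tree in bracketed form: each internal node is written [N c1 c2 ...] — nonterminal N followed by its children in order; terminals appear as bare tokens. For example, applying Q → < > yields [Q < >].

S
Q S
( ) S
( ) Q S
( ) { } S
( ) { } Q
( ) { } { S }
( ) { } { Q }
( ) { } { { } }

[S [Q ( )] [S [Q { }] [S [Q { [S [Q { }]] }]]]]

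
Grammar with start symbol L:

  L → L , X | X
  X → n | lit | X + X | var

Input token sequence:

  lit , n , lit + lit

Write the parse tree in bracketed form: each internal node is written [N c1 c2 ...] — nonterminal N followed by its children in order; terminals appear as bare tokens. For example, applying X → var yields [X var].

[L [L [L [X lit]] , [X n]] , [X [X lit] + [X lit]]]

L
L , X
L , X , X
X , X , X
lit , X , X
lit , n , X
lit , n , X + X
lit , n , lit + X
lit , n , lit + lit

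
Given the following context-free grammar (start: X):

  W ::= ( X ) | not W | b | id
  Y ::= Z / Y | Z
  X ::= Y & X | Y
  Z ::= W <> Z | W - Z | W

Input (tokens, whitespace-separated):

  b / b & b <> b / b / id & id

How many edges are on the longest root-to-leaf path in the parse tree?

[X [Y [Z [W b]] / [Y [Z [W b]]]] & [X [Y [Z [W b] <> [Z [W b]]] / [Y [Z [W b]] / [Y [Z [W id]]]]] & [X [Y [Z [W id]]]]]]

7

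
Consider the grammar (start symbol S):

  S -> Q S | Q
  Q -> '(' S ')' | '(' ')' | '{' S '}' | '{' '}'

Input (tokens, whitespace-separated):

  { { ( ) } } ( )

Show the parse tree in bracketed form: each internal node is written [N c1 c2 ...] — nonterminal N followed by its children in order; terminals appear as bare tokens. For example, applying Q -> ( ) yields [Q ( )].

[S [Q { [S [Q { [S [Q ( )]] }]] }] [S [Q ( )]]]

S
Q S
{ S } S
{ Q } S
{ { S } } S
{ { Q } } S
{ { ( ) } } S
{ { ( ) } } Q
{ { ( ) } } ( )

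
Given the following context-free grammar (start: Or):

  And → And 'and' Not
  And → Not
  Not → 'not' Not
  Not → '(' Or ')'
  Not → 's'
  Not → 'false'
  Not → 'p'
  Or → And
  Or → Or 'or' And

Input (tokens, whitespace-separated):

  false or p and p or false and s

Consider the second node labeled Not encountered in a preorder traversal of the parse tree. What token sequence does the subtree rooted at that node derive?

p

[Or [Or [Or [And [Not false]]] or [And [And [Not p]] and [Not p]]] or [And [And [Not false]] and [Not s]]]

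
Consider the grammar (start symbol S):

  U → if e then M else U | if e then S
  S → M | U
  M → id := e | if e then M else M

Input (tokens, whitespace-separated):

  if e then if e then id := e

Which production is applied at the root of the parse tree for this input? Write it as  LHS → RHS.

[S [U if e then [S [U if e then [S [M id := e]]]]]]

S → U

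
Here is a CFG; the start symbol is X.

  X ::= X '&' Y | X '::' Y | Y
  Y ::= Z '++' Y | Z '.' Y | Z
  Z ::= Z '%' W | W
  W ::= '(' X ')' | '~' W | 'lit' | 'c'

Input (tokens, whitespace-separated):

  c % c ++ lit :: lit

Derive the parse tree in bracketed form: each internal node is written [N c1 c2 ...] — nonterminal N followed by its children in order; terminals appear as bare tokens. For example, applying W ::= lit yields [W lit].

X
X :: Y
Y :: Y
Z ++ Y :: Y
Z % W ++ Y :: Y
W % W ++ Y :: Y
c % W ++ Y :: Y
c % c ++ Y :: Y
c % c ++ Z :: Y
c % c ++ W :: Y
c % c ++ lit :: Y
c % c ++ lit :: Z
c % c ++ lit :: W
c % c ++ lit :: lit

[X [X [Y [Z [Z [W c]] % [W c]] ++ [Y [Z [W lit]]]]] :: [Y [Z [W lit]]]]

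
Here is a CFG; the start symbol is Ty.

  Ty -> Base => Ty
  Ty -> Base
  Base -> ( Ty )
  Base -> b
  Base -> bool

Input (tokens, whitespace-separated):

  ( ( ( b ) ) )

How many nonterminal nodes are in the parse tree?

8

[Ty [Base ( [Ty [Base ( [Ty [Base ( [Ty [Base b]] )]] )]] )]]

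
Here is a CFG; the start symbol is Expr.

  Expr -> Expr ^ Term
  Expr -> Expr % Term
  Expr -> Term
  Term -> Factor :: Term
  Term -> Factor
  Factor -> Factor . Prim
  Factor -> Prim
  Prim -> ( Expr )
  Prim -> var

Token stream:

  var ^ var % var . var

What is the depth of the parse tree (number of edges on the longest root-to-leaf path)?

6

[Expr [Expr [Expr [Term [Factor [Prim var]]]] ^ [Term [Factor [Prim var]]]] % [Term [Factor [Factor [Prim var]] . [Prim var]]]]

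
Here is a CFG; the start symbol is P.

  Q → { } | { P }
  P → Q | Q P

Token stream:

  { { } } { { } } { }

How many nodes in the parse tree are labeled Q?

5

[P [Q { [P [Q { }]] }] [P [Q { [P [Q { }]] }] [P [Q { }]]]]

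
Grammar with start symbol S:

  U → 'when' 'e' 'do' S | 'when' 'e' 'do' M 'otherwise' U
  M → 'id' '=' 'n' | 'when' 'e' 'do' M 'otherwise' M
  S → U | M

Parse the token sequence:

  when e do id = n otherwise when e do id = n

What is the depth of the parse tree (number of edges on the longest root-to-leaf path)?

5

[S [U when e do [M id = n] otherwise [U when e do [S [M id = n]]]]]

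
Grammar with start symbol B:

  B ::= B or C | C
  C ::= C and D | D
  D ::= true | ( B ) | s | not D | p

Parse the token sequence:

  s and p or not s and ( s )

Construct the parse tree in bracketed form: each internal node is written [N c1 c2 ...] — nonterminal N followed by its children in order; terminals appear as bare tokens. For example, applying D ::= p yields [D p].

B
B or C
C or C
C and D or C
D and D or C
s and D or C
s and p or C
s and p or C and D
s and p or D and D
s and p or not D and D
s and p or not s and D
s and p or not s and ( B )
s and p or not s and ( C )
s and p or not s and ( D )
s and p or not s and ( s )

[B [B [C [C [D s]] and [D p]]] or [C [C [D not [D s]]] and [D ( [B [C [D s]]] )]]]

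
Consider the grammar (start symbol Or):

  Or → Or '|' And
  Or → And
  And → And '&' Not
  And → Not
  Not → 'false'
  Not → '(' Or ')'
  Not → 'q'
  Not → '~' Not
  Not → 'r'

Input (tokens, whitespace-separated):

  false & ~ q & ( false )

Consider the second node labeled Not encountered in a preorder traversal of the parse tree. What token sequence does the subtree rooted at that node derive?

~ q

[Or [And [And [And [Not false]] & [Not ~ [Not q]]] & [Not ( [Or [And [Not false]]] )]]]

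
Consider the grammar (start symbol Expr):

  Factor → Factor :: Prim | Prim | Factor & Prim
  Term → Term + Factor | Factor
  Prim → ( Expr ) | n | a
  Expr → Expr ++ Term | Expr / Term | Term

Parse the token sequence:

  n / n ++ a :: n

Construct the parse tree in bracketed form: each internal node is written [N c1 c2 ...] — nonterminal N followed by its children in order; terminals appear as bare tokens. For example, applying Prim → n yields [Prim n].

[Expr [Expr [Expr [Term [Factor [Prim n]]]] / [Term [Factor [Prim n]]]] ++ [Term [Factor [Factor [Prim a]] :: [Prim n]]]]

Expr
Expr ++ Term
Expr / Term ++ Term
Term / Term ++ Term
Factor / Term ++ Term
Prim / Term ++ Term
n / Term ++ Term
n / Factor ++ Term
n / Prim ++ Term
n / n ++ Term
n / n ++ Factor
n / n ++ Factor :: Prim
n / n ++ Prim :: Prim
n / n ++ a :: Prim
n / n ++ a :: n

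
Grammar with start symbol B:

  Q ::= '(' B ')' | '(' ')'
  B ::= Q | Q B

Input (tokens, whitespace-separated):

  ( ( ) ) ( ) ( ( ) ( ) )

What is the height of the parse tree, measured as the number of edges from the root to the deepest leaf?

[B [Q ( [B [Q ( )]] )] [B [Q ( )] [B [Q ( [B [Q ( )] [B [Q ( )]]] )]]]]

7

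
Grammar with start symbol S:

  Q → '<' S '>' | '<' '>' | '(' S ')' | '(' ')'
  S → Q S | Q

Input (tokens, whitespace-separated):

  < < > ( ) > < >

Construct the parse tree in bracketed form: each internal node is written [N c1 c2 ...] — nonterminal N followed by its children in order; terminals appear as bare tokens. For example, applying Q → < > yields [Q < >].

[S [Q < [S [Q < >] [S [Q ( )]]] >] [S [Q < >]]]

S
Q S
< S > S
< Q S > S
< < > S > S
< < > Q > S
< < > ( ) > S
< < > ( ) > Q
< < > ( ) > < >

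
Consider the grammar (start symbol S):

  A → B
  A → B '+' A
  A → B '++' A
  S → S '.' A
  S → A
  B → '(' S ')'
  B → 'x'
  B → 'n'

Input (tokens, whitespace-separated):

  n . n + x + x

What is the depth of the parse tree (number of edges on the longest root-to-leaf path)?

5

[S [S [A [B n]]] . [A [B n] + [A [B x] + [A [B x]]]]]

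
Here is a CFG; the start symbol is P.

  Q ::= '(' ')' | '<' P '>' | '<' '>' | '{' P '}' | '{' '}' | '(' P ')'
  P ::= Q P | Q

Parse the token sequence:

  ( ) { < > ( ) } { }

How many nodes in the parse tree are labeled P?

[P [Q ( )] [P [Q { [P [Q < >] [P [Q ( )]]] }] [P [Q { }]]]]

5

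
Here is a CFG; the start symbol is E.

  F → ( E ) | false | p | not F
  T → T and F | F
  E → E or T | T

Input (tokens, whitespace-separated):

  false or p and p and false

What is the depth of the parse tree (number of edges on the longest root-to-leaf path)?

[E [E [T [F false]]] or [T [T [T [F p]] and [F p]] and [F false]]]

5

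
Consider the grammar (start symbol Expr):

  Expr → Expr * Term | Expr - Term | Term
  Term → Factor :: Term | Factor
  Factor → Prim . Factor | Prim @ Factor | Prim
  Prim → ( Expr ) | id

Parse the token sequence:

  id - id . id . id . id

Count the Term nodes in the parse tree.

[Expr [Expr [Term [Factor [Prim id]]]] - [Term [Factor [Prim id] . [Factor [Prim id] . [Factor [Prim id] . [Factor [Prim id]]]]]]]

2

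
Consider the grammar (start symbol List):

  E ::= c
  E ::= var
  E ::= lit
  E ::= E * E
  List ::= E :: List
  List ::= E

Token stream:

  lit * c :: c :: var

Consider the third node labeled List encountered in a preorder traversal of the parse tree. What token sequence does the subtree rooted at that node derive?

[List [E [E lit] * [E c]] :: [List [E c] :: [List [E var]]]]

var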